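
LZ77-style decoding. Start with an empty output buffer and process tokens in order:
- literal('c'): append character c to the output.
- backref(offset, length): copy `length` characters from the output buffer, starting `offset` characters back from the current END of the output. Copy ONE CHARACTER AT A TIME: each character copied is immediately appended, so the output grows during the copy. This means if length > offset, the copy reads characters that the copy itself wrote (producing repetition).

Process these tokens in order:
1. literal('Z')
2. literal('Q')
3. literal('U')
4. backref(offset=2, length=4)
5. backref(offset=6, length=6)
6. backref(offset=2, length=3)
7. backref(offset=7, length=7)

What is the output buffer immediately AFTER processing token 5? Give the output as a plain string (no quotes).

Token 1: literal('Z'). Output: "Z"
Token 2: literal('Q'). Output: "ZQ"
Token 3: literal('U'). Output: "ZQU"
Token 4: backref(off=2, len=4) (overlapping!). Copied 'QUQU' from pos 1. Output: "ZQUQUQU"
Token 5: backref(off=6, len=6). Copied 'QUQUQU' from pos 1. Output: "ZQUQUQUQUQUQU"

Answer: ZQUQUQUQUQUQU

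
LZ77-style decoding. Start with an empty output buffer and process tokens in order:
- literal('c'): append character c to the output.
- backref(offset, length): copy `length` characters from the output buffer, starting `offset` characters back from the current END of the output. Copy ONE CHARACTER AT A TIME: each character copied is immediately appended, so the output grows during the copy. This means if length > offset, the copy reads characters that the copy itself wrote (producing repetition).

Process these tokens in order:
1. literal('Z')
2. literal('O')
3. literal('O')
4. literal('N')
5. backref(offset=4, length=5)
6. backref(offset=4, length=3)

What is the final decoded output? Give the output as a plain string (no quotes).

Answer: ZOONZOONZOON

Derivation:
Token 1: literal('Z'). Output: "Z"
Token 2: literal('O'). Output: "ZO"
Token 3: literal('O'). Output: "ZOO"
Token 4: literal('N'). Output: "ZOON"
Token 5: backref(off=4, len=5) (overlapping!). Copied 'ZOONZ' from pos 0. Output: "ZOONZOONZ"
Token 6: backref(off=4, len=3). Copied 'OON' from pos 5. Output: "ZOONZOONZOON"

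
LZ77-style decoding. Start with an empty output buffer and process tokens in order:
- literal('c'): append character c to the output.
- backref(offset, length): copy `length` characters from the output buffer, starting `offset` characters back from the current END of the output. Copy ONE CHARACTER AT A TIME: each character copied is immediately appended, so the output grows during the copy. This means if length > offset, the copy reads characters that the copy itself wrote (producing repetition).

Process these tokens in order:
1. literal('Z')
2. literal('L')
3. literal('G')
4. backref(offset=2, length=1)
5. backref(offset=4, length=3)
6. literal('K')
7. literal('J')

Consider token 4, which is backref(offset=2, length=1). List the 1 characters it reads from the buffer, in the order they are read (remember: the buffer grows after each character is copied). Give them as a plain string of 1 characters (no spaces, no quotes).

Token 1: literal('Z'). Output: "Z"
Token 2: literal('L'). Output: "ZL"
Token 3: literal('G'). Output: "ZLG"
Token 4: backref(off=2, len=1). Buffer before: "ZLG" (len 3)
  byte 1: read out[1]='L', append. Buffer now: "ZLGL"

Answer: L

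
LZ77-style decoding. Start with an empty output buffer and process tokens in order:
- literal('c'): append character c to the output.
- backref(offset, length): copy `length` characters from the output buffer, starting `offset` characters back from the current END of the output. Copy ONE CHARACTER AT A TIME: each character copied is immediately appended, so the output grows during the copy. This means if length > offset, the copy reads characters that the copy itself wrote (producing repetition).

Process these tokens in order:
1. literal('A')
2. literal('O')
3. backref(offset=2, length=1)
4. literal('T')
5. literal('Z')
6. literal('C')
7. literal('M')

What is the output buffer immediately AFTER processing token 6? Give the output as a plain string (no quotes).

Answer: AOATZC

Derivation:
Token 1: literal('A'). Output: "A"
Token 2: literal('O'). Output: "AO"
Token 3: backref(off=2, len=1). Copied 'A' from pos 0. Output: "AOA"
Token 4: literal('T'). Output: "AOAT"
Token 5: literal('Z'). Output: "AOATZ"
Token 6: literal('C'). Output: "AOATZC"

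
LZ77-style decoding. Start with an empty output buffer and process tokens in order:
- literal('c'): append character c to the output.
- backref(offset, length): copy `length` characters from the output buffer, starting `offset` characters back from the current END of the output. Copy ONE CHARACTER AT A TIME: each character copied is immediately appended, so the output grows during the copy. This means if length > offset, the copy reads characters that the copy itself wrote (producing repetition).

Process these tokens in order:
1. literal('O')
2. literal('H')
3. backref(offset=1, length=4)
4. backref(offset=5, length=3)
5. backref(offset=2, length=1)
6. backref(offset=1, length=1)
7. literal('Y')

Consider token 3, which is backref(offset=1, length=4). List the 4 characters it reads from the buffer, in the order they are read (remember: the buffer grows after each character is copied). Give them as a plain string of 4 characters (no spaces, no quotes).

Token 1: literal('O'). Output: "O"
Token 2: literal('H'). Output: "OH"
Token 3: backref(off=1, len=4). Buffer before: "OH" (len 2)
  byte 1: read out[1]='H', append. Buffer now: "OHH"
  byte 2: read out[2]='H', append. Buffer now: "OHHH"
  byte 3: read out[3]='H', append. Buffer now: "OHHHH"
  byte 4: read out[4]='H', append. Buffer now: "OHHHHH"

Answer: HHHH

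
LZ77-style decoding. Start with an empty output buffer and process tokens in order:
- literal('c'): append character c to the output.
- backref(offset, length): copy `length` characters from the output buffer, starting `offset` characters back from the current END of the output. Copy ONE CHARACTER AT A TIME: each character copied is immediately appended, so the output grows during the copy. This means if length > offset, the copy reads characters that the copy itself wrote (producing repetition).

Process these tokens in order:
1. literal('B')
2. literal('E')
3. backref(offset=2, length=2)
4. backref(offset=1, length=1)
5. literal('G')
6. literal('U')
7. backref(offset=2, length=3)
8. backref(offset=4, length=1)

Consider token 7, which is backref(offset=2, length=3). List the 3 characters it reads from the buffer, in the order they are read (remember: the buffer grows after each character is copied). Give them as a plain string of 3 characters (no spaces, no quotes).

Answer: GUG

Derivation:
Token 1: literal('B'). Output: "B"
Token 2: literal('E'). Output: "BE"
Token 3: backref(off=2, len=2). Copied 'BE' from pos 0. Output: "BEBE"
Token 4: backref(off=1, len=1). Copied 'E' from pos 3. Output: "BEBEE"
Token 5: literal('G'). Output: "BEBEEG"
Token 6: literal('U'). Output: "BEBEEGU"
Token 7: backref(off=2, len=3). Buffer before: "BEBEEGU" (len 7)
  byte 1: read out[5]='G', append. Buffer now: "BEBEEGUG"
  byte 2: read out[6]='U', append. Buffer now: "BEBEEGUGU"
  byte 3: read out[7]='G', append. Buffer now: "BEBEEGUGUG"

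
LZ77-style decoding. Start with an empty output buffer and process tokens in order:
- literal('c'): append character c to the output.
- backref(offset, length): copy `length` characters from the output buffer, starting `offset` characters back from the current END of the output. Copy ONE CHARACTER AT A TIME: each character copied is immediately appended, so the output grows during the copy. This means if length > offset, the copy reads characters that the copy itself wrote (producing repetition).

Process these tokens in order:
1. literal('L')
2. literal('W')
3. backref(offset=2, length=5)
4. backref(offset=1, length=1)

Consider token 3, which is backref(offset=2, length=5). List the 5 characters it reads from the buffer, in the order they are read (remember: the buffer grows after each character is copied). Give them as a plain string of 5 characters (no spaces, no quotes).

Token 1: literal('L'). Output: "L"
Token 2: literal('W'). Output: "LW"
Token 3: backref(off=2, len=5). Buffer before: "LW" (len 2)
  byte 1: read out[0]='L', append. Buffer now: "LWL"
  byte 2: read out[1]='W', append. Buffer now: "LWLW"
  byte 3: read out[2]='L', append. Buffer now: "LWLWL"
  byte 4: read out[3]='W', append. Buffer now: "LWLWLW"
  byte 5: read out[4]='L', append. Buffer now: "LWLWLWL"

Answer: LWLWL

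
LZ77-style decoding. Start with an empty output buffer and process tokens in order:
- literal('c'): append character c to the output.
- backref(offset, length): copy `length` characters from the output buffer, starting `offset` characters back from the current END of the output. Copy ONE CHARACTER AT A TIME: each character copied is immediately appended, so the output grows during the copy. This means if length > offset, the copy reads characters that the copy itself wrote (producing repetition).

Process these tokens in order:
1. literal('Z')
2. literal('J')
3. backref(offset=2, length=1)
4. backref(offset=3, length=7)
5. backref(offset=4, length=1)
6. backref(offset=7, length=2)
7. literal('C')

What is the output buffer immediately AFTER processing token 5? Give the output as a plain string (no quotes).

Token 1: literal('Z'). Output: "Z"
Token 2: literal('J'). Output: "ZJ"
Token 3: backref(off=2, len=1). Copied 'Z' from pos 0. Output: "ZJZ"
Token 4: backref(off=3, len=7) (overlapping!). Copied 'ZJZZJZZ' from pos 0. Output: "ZJZZJZZJZZ"
Token 5: backref(off=4, len=1). Copied 'Z' from pos 6. Output: "ZJZZJZZJZZZ"

Answer: ZJZZJZZJZZZ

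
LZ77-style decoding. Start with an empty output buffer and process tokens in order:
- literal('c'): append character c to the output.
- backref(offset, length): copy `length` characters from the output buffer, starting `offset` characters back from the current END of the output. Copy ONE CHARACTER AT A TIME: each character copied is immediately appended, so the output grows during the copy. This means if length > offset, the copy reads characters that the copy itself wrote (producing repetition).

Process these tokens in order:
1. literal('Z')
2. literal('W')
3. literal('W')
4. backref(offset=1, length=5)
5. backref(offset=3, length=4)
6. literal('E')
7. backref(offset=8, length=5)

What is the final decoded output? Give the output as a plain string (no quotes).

Token 1: literal('Z'). Output: "Z"
Token 2: literal('W'). Output: "ZW"
Token 3: literal('W'). Output: "ZWW"
Token 4: backref(off=1, len=5) (overlapping!). Copied 'WWWWW' from pos 2. Output: "ZWWWWWWW"
Token 5: backref(off=3, len=4) (overlapping!). Copied 'WWWW' from pos 5. Output: "ZWWWWWWWWWWW"
Token 6: literal('E'). Output: "ZWWWWWWWWWWWE"
Token 7: backref(off=8, len=5). Copied 'WWWWW' from pos 5. Output: "ZWWWWWWWWWWWEWWWWW"

Answer: ZWWWWWWWWWWWEWWWWW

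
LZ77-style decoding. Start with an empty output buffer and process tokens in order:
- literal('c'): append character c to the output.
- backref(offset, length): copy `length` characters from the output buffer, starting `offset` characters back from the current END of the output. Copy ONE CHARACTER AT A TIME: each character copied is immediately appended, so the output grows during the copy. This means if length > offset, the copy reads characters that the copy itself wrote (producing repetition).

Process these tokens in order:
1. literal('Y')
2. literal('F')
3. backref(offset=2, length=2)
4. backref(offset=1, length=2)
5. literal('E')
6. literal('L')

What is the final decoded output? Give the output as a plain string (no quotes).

Token 1: literal('Y'). Output: "Y"
Token 2: literal('F'). Output: "YF"
Token 3: backref(off=2, len=2). Copied 'YF' from pos 0. Output: "YFYF"
Token 4: backref(off=1, len=2) (overlapping!). Copied 'FF' from pos 3. Output: "YFYFFF"
Token 5: literal('E'). Output: "YFYFFFE"
Token 6: literal('L'). Output: "YFYFFFEL"

Answer: YFYFFFEL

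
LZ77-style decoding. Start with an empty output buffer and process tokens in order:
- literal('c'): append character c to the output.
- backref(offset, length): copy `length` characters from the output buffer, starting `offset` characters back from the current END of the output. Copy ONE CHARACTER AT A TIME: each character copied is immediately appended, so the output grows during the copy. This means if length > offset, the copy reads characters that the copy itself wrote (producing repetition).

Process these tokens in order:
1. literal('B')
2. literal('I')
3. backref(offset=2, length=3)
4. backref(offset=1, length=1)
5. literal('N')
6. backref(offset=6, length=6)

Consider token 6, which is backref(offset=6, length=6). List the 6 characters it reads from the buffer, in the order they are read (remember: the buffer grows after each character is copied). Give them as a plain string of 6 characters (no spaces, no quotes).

Answer: IBIBBN

Derivation:
Token 1: literal('B'). Output: "B"
Token 2: literal('I'). Output: "BI"
Token 3: backref(off=2, len=3) (overlapping!). Copied 'BIB' from pos 0. Output: "BIBIB"
Token 4: backref(off=1, len=1). Copied 'B' from pos 4. Output: "BIBIBB"
Token 5: literal('N'). Output: "BIBIBBN"
Token 6: backref(off=6, len=6). Buffer before: "BIBIBBN" (len 7)
  byte 1: read out[1]='I', append. Buffer now: "BIBIBBNI"
  byte 2: read out[2]='B', append. Buffer now: "BIBIBBNIB"
  byte 3: read out[3]='I', append. Buffer now: "BIBIBBNIBI"
  byte 4: read out[4]='B', append. Buffer now: "BIBIBBNIBIB"
  byte 5: read out[5]='B', append. Buffer now: "BIBIBBNIBIBB"
  byte 6: read out[6]='N', append. Buffer now: "BIBIBBNIBIBBN"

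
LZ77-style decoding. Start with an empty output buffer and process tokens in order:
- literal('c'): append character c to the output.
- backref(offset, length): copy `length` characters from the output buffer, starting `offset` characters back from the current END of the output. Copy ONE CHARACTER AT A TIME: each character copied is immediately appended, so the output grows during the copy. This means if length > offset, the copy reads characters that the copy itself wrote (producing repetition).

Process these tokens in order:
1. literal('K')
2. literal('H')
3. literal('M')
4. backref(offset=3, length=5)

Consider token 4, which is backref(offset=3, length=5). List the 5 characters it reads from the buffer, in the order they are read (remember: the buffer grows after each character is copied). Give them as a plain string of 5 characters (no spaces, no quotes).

Token 1: literal('K'). Output: "K"
Token 2: literal('H'). Output: "KH"
Token 3: literal('M'). Output: "KHM"
Token 4: backref(off=3, len=5). Buffer before: "KHM" (len 3)
  byte 1: read out[0]='K', append. Buffer now: "KHMK"
  byte 2: read out[1]='H', append. Buffer now: "KHMKH"
  byte 3: read out[2]='M', append. Buffer now: "KHMKHM"
  byte 4: read out[3]='K', append. Buffer now: "KHMKHMK"
  byte 5: read out[4]='H', append. Buffer now: "KHMKHMKH"

Answer: KHMKH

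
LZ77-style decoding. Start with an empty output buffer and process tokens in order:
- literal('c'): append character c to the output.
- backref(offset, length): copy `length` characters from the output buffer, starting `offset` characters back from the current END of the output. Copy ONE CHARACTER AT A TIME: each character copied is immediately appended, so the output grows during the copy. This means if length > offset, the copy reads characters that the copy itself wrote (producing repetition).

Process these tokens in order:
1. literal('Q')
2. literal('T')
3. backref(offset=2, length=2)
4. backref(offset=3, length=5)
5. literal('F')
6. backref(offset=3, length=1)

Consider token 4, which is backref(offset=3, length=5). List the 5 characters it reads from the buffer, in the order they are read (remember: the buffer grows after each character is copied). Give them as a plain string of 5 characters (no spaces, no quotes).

Token 1: literal('Q'). Output: "Q"
Token 2: literal('T'). Output: "QT"
Token 3: backref(off=2, len=2). Copied 'QT' from pos 0. Output: "QTQT"
Token 4: backref(off=3, len=5). Buffer before: "QTQT" (len 4)
  byte 1: read out[1]='T', append. Buffer now: "QTQTT"
  byte 2: read out[2]='Q', append. Buffer now: "QTQTTQ"
  byte 3: read out[3]='T', append. Buffer now: "QTQTTQT"
  byte 4: read out[4]='T', append. Buffer now: "QTQTTQTT"
  byte 5: read out[5]='Q', append. Buffer now: "QTQTTQTTQ"

Answer: TQTTQ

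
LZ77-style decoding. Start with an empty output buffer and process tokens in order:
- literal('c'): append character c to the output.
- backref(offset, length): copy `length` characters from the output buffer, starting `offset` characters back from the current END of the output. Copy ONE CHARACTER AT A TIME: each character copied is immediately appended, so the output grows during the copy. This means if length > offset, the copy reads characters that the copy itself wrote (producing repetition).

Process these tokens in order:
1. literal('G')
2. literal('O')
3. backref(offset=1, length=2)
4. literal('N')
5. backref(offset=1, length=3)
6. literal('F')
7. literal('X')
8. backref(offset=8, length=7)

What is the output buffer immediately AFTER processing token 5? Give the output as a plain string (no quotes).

Token 1: literal('G'). Output: "G"
Token 2: literal('O'). Output: "GO"
Token 3: backref(off=1, len=2) (overlapping!). Copied 'OO' from pos 1. Output: "GOOO"
Token 4: literal('N'). Output: "GOOON"
Token 5: backref(off=1, len=3) (overlapping!). Copied 'NNN' from pos 4. Output: "GOOONNNN"

Answer: GOOONNNN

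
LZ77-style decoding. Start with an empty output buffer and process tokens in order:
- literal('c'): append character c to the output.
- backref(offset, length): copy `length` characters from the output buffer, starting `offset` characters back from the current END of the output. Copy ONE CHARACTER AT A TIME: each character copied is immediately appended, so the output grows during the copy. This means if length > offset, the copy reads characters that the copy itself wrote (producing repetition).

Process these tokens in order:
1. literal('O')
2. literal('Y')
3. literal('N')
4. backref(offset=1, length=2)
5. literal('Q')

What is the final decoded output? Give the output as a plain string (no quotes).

Token 1: literal('O'). Output: "O"
Token 2: literal('Y'). Output: "OY"
Token 3: literal('N'). Output: "OYN"
Token 4: backref(off=1, len=2) (overlapping!). Copied 'NN' from pos 2. Output: "OYNNN"
Token 5: literal('Q'). Output: "OYNNNQ"

Answer: OYNNNQ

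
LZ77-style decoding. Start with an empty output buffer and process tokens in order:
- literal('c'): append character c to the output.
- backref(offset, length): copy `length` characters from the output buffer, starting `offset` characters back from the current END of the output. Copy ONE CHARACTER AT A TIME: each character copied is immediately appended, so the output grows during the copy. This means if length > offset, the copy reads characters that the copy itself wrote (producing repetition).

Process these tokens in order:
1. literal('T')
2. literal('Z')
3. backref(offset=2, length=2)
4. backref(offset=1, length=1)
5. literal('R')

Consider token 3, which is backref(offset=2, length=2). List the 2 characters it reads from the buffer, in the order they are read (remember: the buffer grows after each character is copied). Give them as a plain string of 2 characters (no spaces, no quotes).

Answer: TZ

Derivation:
Token 1: literal('T'). Output: "T"
Token 2: literal('Z'). Output: "TZ"
Token 3: backref(off=2, len=2). Buffer before: "TZ" (len 2)
  byte 1: read out[0]='T', append. Buffer now: "TZT"
  byte 2: read out[1]='Z', append. Buffer now: "TZTZ"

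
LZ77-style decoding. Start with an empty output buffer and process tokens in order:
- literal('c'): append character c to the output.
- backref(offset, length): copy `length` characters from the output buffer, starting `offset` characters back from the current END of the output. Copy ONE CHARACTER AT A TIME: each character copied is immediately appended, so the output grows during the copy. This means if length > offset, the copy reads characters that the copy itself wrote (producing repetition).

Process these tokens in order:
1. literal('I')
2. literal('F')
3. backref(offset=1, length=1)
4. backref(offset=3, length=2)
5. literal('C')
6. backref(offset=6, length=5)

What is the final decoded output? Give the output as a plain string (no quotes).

Token 1: literal('I'). Output: "I"
Token 2: literal('F'). Output: "IF"
Token 3: backref(off=1, len=1). Copied 'F' from pos 1. Output: "IFF"
Token 4: backref(off=3, len=2). Copied 'IF' from pos 0. Output: "IFFIF"
Token 5: literal('C'). Output: "IFFIFC"
Token 6: backref(off=6, len=5). Copied 'IFFIF' from pos 0. Output: "IFFIFCIFFIF"

Answer: IFFIFCIFFIF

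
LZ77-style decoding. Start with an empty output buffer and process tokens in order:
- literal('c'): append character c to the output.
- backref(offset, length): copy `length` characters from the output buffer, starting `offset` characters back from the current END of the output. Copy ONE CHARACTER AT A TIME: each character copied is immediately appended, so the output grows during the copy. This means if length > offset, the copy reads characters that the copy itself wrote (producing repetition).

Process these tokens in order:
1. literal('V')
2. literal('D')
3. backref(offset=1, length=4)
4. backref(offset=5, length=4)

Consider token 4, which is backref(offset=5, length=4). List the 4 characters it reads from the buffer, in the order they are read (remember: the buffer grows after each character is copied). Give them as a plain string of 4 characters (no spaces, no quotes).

Token 1: literal('V'). Output: "V"
Token 2: literal('D'). Output: "VD"
Token 3: backref(off=1, len=4) (overlapping!). Copied 'DDDD' from pos 1. Output: "VDDDDD"
Token 4: backref(off=5, len=4). Buffer before: "VDDDDD" (len 6)
  byte 1: read out[1]='D', append. Buffer now: "VDDDDDD"
  byte 2: read out[2]='D', append. Buffer now: "VDDDDDDD"
  byte 3: read out[3]='D', append. Buffer now: "VDDDDDDDD"
  byte 4: read out[4]='D', append. Buffer now: "VDDDDDDDDD"

Answer: DDDD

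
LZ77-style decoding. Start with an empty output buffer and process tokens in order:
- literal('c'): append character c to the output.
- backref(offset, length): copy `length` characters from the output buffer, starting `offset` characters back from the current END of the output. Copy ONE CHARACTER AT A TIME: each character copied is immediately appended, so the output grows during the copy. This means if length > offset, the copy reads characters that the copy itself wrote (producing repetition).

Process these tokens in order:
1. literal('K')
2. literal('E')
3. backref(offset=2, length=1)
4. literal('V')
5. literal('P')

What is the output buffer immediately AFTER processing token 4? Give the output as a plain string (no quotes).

Token 1: literal('K'). Output: "K"
Token 2: literal('E'). Output: "KE"
Token 3: backref(off=2, len=1). Copied 'K' from pos 0. Output: "KEK"
Token 4: literal('V'). Output: "KEKV"

Answer: KEKV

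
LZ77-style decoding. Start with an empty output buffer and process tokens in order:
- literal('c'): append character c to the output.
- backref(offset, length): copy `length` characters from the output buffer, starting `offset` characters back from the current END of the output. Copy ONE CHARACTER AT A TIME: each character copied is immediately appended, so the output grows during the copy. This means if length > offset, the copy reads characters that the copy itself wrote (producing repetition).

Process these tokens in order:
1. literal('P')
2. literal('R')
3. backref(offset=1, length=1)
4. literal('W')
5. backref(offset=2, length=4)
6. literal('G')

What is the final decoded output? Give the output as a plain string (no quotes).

Answer: PRRWRWRWG

Derivation:
Token 1: literal('P'). Output: "P"
Token 2: literal('R'). Output: "PR"
Token 3: backref(off=1, len=1). Copied 'R' from pos 1. Output: "PRR"
Token 4: literal('W'). Output: "PRRW"
Token 5: backref(off=2, len=4) (overlapping!). Copied 'RWRW' from pos 2. Output: "PRRWRWRW"
Token 6: literal('G'). Output: "PRRWRWRWG"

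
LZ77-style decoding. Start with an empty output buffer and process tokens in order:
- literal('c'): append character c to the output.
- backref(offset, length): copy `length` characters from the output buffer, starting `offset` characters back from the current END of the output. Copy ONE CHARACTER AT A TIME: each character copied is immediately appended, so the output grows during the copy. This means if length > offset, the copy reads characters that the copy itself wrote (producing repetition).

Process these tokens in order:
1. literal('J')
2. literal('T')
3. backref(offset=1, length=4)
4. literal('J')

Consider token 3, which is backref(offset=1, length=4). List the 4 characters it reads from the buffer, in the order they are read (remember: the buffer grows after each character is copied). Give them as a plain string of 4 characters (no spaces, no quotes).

Answer: TTTT

Derivation:
Token 1: literal('J'). Output: "J"
Token 2: literal('T'). Output: "JT"
Token 3: backref(off=1, len=4). Buffer before: "JT" (len 2)
  byte 1: read out[1]='T', append. Buffer now: "JTT"
  byte 2: read out[2]='T', append. Buffer now: "JTTT"
  byte 3: read out[3]='T', append. Buffer now: "JTTTT"
  byte 4: read out[4]='T', append. Buffer now: "JTTTTT"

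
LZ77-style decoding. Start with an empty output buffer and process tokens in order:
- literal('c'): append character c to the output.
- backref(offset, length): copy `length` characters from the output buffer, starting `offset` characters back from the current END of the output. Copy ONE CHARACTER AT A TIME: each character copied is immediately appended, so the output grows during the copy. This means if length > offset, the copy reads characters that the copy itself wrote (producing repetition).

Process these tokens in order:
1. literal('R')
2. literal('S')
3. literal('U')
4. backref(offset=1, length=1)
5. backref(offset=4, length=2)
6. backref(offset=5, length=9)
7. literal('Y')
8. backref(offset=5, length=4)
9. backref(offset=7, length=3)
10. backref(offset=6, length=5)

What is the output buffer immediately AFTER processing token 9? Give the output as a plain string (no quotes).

Answer: RSUURSSUURSSUURYSUURURY

Derivation:
Token 1: literal('R'). Output: "R"
Token 2: literal('S'). Output: "RS"
Token 3: literal('U'). Output: "RSU"
Token 4: backref(off=1, len=1). Copied 'U' from pos 2. Output: "RSUU"
Token 5: backref(off=4, len=2). Copied 'RS' from pos 0. Output: "RSUURS"
Token 6: backref(off=5, len=9) (overlapping!). Copied 'SUURSSUUR' from pos 1. Output: "RSUURSSUURSSUUR"
Token 7: literal('Y'). Output: "RSUURSSUURSSUURY"
Token 8: backref(off=5, len=4). Copied 'SUUR' from pos 11. Output: "RSUURSSUURSSUURYSUUR"
Token 9: backref(off=7, len=3). Copied 'URY' from pos 13. Output: "RSUURSSUURSSUURYSUURURY"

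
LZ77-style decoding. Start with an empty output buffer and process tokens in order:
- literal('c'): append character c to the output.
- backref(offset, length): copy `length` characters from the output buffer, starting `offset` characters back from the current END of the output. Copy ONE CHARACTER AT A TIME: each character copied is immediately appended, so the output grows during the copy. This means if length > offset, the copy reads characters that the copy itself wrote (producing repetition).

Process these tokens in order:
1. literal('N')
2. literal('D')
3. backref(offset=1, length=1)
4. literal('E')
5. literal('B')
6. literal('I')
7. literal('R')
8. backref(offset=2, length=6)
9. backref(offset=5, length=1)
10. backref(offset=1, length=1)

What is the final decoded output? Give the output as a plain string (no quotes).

Answer: NDDEBIRIRIRIRRR

Derivation:
Token 1: literal('N'). Output: "N"
Token 2: literal('D'). Output: "ND"
Token 3: backref(off=1, len=1). Copied 'D' from pos 1. Output: "NDD"
Token 4: literal('E'). Output: "NDDE"
Token 5: literal('B'). Output: "NDDEB"
Token 6: literal('I'). Output: "NDDEBI"
Token 7: literal('R'). Output: "NDDEBIR"
Token 8: backref(off=2, len=6) (overlapping!). Copied 'IRIRIR' from pos 5. Output: "NDDEBIRIRIRIR"
Token 9: backref(off=5, len=1). Copied 'R' from pos 8. Output: "NDDEBIRIRIRIRR"
Token 10: backref(off=1, len=1). Copied 'R' from pos 13. Output: "NDDEBIRIRIRIRRR"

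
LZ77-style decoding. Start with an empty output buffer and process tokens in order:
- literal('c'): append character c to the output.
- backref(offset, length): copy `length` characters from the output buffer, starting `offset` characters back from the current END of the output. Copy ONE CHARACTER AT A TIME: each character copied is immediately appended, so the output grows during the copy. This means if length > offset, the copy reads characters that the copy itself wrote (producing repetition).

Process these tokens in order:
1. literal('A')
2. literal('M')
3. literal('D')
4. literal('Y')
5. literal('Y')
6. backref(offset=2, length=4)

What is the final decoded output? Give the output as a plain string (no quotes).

Token 1: literal('A'). Output: "A"
Token 2: literal('M'). Output: "AM"
Token 3: literal('D'). Output: "AMD"
Token 4: literal('Y'). Output: "AMDY"
Token 5: literal('Y'). Output: "AMDYY"
Token 6: backref(off=2, len=4) (overlapping!). Copied 'YYYY' from pos 3. Output: "AMDYYYYYY"

Answer: AMDYYYYYY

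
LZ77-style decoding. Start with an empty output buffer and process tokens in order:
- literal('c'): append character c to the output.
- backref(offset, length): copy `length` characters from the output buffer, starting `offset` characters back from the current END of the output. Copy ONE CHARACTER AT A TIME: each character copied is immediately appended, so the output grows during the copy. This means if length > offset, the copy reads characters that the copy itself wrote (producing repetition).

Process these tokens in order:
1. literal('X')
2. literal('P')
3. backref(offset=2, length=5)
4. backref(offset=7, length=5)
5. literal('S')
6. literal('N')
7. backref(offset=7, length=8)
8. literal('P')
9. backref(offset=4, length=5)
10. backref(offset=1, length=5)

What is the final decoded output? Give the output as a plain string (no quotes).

Token 1: literal('X'). Output: "X"
Token 2: literal('P'). Output: "XP"
Token 3: backref(off=2, len=5) (overlapping!). Copied 'XPXPX' from pos 0. Output: "XPXPXPX"
Token 4: backref(off=7, len=5). Copied 'XPXPX' from pos 0. Output: "XPXPXPXXPXPX"
Token 5: literal('S'). Output: "XPXPXPXXPXPXS"
Token 6: literal('N'). Output: "XPXPXPXXPXPXSN"
Token 7: backref(off=7, len=8) (overlapping!). Copied 'XPXPXSNX' from pos 7. Output: "XPXPXPXXPXPXSNXPXPXSNX"
Token 8: literal('P'). Output: "XPXPXPXXPXPXSNXPXPXSNXP"
Token 9: backref(off=4, len=5) (overlapping!). Copied 'SNXPS' from pos 19. Output: "XPXPXPXXPXPXSNXPXPXSNXPSNXPS"
Token 10: backref(off=1, len=5) (overlapping!). Copied 'SSSSS' from pos 27. Output: "XPXPXPXXPXPXSNXPXPXSNXPSNXPSSSSSS"

Answer: XPXPXPXXPXPXSNXPXPXSNXPSNXPSSSSSS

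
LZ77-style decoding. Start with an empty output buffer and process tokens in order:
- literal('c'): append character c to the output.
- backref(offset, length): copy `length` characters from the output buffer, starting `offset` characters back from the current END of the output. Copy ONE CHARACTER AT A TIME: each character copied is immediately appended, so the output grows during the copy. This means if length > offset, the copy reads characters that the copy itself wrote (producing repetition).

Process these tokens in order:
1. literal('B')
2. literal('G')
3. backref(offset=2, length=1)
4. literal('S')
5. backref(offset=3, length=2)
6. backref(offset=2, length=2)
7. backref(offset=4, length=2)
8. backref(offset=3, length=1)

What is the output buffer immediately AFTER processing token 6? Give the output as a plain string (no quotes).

Answer: BGBSGBGB

Derivation:
Token 1: literal('B'). Output: "B"
Token 2: literal('G'). Output: "BG"
Token 3: backref(off=2, len=1). Copied 'B' from pos 0. Output: "BGB"
Token 4: literal('S'). Output: "BGBS"
Token 5: backref(off=3, len=2). Copied 'GB' from pos 1. Output: "BGBSGB"
Token 6: backref(off=2, len=2). Copied 'GB' from pos 4. Output: "BGBSGBGB"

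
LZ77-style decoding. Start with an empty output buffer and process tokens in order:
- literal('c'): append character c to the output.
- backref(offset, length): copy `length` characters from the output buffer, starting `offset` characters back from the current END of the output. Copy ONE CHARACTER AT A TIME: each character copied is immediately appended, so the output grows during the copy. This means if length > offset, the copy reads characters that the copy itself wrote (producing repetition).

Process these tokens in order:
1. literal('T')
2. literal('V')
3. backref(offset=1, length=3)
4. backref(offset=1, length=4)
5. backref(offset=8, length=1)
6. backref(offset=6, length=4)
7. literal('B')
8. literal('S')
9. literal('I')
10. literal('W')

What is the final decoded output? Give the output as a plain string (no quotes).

Answer: TVVVVVVVVVVVVVBSIW

Derivation:
Token 1: literal('T'). Output: "T"
Token 2: literal('V'). Output: "TV"
Token 3: backref(off=1, len=3) (overlapping!). Copied 'VVV' from pos 1. Output: "TVVVV"
Token 4: backref(off=1, len=4) (overlapping!). Copied 'VVVV' from pos 4. Output: "TVVVVVVVV"
Token 5: backref(off=8, len=1). Copied 'V' from pos 1. Output: "TVVVVVVVVV"
Token 6: backref(off=6, len=4). Copied 'VVVV' from pos 4. Output: "TVVVVVVVVVVVVV"
Token 7: literal('B'). Output: "TVVVVVVVVVVVVVB"
Token 8: literal('S'). Output: "TVVVVVVVVVVVVVBS"
Token 9: literal('I'). Output: "TVVVVVVVVVVVVVBSI"
Token 10: literal('W'). Output: "TVVVVVVVVVVVVVBSIW"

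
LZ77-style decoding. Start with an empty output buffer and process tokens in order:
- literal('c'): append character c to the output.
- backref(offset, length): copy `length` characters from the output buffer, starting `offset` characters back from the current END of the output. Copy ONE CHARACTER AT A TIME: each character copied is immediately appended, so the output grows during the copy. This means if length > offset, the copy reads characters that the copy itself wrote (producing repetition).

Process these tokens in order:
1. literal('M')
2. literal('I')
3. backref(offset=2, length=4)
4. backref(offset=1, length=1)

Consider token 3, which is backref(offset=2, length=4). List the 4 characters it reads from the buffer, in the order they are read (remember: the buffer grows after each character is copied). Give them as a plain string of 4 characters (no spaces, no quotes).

Answer: MIMI

Derivation:
Token 1: literal('M'). Output: "M"
Token 2: literal('I'). Output: "MI"
Token 3: backref(off=2, len=4). Buffer before: "MI" (len 2)
  byte 1: read out[0]='M', append. Buffer now: "MIM"
  byte 2: read out[1]='I', append. Buffer now: "MIMI"
  byte 3: read out[2]='M', append. Buffer now: "MIMIM"
  byte 4: read out[3]='I', append. Buffer now: "MIMIMI"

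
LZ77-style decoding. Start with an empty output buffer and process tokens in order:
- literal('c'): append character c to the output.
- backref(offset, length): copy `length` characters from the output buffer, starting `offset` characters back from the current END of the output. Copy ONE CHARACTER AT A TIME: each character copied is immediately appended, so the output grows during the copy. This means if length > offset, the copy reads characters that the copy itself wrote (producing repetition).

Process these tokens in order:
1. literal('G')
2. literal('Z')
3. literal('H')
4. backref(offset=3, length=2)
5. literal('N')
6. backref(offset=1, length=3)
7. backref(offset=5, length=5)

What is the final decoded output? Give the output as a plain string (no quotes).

Answer: GZHGZNNNNZNNNN

Derivation:
Token 1: literal('G'). Output: "G"
Token 2: literal('Z'). Output: "GZ"
Token 3: literal('H'). Output: "GZH"
Token 4: backref(off=3, len=2). Copied 'GZ' from pos 0. Output: "GZHGZ"
Token 5: literal('N'). Output: "GZHGZN"
Token 6: backref(off=1, len=3) (overlapping!). Copied 'NNN' from pos 5. Output: "GZHGZNNNN"
Token 7: backref(off=5, len=5). Copied 'ZNNNN' from pos 4. Output: "GZHGZNNNNZNNNN"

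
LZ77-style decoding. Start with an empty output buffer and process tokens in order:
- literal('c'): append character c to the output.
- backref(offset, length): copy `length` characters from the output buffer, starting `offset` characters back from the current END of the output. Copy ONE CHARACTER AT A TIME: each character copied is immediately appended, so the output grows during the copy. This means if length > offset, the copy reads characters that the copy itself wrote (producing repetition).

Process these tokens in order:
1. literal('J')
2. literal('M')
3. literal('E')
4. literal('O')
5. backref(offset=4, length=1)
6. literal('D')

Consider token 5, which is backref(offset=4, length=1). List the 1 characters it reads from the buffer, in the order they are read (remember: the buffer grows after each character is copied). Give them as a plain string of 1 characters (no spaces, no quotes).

Answer: J

Derivation:
Token 1: literal('J'). Output: "J"
Token 2: literal('M'). Output: "JM"
Token 3: literal('E'). Output: "JME"
Token 4: literal('O'). Output: "JMEO"
Token 5: backref(off=4, len=1). Buffer before: "JMEO" (len 4)
  byte 1: read out[0]='J', append. Buffer now: "JMEOJ"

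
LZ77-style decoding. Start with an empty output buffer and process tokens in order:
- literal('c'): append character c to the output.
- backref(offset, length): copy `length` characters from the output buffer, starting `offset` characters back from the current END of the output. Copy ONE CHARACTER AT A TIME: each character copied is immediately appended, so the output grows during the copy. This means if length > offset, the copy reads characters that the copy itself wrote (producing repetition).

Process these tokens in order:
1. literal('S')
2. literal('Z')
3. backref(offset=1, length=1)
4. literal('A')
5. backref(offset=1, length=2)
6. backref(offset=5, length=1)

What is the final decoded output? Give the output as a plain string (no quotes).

Answer: SZZAAAZ

Derivation:
Token 1: literal('S'). Output: "S"
Token 2: literal('Z'). Output: "SZ"
Token 3: backref(off=1, len=1). Copied 'Z' from pos 1. Output: "SZZ"
Token 4: literal('A'). Output: "SZZA"
Token 5: backref(off=1, len=2) (overlapping!). Copied 'AA' from pos 3. Output: "SZZAAA"
Token 6: backref(off=5, len=1). Copied 'Z' from pos 1. Output: "SZZAAAZ"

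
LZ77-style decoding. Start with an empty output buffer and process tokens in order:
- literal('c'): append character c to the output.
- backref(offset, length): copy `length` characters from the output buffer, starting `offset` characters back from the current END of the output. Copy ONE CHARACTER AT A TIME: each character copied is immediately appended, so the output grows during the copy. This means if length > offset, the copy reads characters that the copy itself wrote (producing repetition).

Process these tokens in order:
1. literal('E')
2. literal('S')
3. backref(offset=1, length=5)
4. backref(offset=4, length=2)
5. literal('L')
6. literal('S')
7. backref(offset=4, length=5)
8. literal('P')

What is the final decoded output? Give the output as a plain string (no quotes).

Token 1: literal('E'). Output: "E"
Token 2: literal('S'). Output: "ES"
Token 3: backref(off=1, len=5) (overlapping!). Copied 'SSSSS' from pos 1. Output: "ESSSSSS"
Token 4: backref(off=4, len=2). Copied 'SS' from pos 3. Output: "ESSSSSSSS"
Token 5: literal('L'). Output: "ESSSSSSSSL"
Token 6: literal('S'). Output: "ESSSSSSSSLS"
Token 7: backref(off=4, len=5) (overlapping!). Copied 'SSLSS' from pos 7. Output: "ESSSSSSSSLSSSLSS"
Token 8: literal('P'). Output: "ESSSSSSSSLSSSLSSP"

Answer: ESSSSSSSSLSSSLSSP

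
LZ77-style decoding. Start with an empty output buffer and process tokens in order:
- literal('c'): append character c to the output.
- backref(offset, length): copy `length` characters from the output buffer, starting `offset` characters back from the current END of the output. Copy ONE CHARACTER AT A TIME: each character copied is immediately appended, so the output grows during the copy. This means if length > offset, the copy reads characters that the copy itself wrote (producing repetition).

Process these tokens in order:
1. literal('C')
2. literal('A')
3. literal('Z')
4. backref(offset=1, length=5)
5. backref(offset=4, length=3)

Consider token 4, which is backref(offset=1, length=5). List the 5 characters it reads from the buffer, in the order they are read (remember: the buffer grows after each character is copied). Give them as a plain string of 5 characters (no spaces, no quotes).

Token 1: literal('C'). Output: "C"
Token 2: literal('A'). Output: "CA"
Token 3: literal('Z'). Output: "CAZ"
Token 4: backref(off=1, len=5). Buffer before: "CAZ" (len 3)
  byte 1: read out[2]='Z', append. Buffer now: "CAZZ"
  byte 2: read out[3]='Z', append. Buffer now: "CAZZZ"
  byte 3: read out[4]='Z', append. Buffer now: "CAZZZZ"
  byte 4: read out[5]='Z', append. Buffer now: "CAZZZZZ"
  byte 5: read out[6]='Z', append. Buffer now: "CAZZZZZZ"

Answer: ZZZZZ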